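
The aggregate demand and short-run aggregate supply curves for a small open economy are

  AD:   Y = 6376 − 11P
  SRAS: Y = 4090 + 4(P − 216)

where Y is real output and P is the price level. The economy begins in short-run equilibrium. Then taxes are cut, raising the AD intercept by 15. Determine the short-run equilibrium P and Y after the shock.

P = 211, Y = 4070

This is a positive demand shock: AD shifts right.
New AD: Y = 6391 − 11P.
SRAS can be written Y = 3226 + 4P.
Set AD = SRAS: 6391 − 11P = 3226 + 4P, so 3165 = 15P and P = 211.
Y = 6391 − 11·211 = 4070.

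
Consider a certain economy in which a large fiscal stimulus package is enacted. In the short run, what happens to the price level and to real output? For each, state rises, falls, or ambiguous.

This is a positive demand shock: AD shifts right.
Moving along the upward-sloping SRAS curve, P rises and Y rises.

Price level: rises; output: rises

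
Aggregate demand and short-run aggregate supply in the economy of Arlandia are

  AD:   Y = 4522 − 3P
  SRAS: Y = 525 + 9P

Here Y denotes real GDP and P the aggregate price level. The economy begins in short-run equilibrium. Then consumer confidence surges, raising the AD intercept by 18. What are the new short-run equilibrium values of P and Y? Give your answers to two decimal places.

P = 334.58, Y = 3536.25

This is a positive demand shock: AD shifts right.
New AD: Y = 4540 − 3P.
Set AD = SRAS: 4540 − 3P = 525 + 9P, so 4015 = 12P and P = 334.58.
Substituting into AD, Y = 3536.25.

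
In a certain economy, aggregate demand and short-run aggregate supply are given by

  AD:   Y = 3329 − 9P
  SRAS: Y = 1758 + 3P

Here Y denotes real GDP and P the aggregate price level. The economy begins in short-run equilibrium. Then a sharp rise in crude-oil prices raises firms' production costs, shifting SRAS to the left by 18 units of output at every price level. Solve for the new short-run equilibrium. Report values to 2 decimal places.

P = 132.42, Y = 2137.25

This is a negative supply shock: SRAS shifts left.
New SRAS: Y = 1740 + 3P.
Set AD = SRAS: 3329 − 9P = 1740 + 3P, so 1589 = 12P and P = 132.42.
Substituting into AD, Y = 2137.25.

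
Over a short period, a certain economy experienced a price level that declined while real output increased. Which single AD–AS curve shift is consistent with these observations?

P fell and Y rose. An AD shift moves P and Y in the same direction; an SRAS shift moves them in opposite directions.
Here P and Y moved in opposite directions, so the SRAS curve shifted.
Since Y rose, SRAS shifted right.

SRAS shifted right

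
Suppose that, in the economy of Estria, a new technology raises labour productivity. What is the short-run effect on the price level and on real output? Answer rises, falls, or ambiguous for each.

Price level: falls; output: rises

This is a favourable supply shock: SRAS shifts right.
Moving along the downward-sloping AD curve, P falls and Y rises.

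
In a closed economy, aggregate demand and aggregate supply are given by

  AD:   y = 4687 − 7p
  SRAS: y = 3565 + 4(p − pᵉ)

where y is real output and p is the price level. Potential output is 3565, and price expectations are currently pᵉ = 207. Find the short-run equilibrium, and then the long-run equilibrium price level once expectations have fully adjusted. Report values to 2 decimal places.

Short run: p = 177.27, y = 3446.09. Long run: p = 160.29.

Short run: with pᵉ = 207, SRAS is y = 2737 + 4p. Setting AD = SRAS gives 1950 = 11p, so p = 177.27 and y = 4687 − 7p = 3446.09.
Output 3446.09 is below potential 3565, so over time expected prices fall and SRAS shifts right until y returns to 3565.
Long run: y = 3565 on the AD curve gives 3565 = 4687 − 7p, so p = 160.29.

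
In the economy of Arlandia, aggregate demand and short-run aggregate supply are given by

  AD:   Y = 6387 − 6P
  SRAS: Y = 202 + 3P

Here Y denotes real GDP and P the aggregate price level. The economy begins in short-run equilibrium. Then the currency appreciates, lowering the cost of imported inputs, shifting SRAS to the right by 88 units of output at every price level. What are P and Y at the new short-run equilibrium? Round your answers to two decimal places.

P = 677.44, Y = 2322.33

This is a positive supply shock: SRAS shifts right.
New SRAS: Y = 290 + 3P.
Set AD = SRAS: 6387 − 6P = 290 + 3P, so 6097 = 9P and P = 677.44.
Substituting into AD, Y = 2322.33.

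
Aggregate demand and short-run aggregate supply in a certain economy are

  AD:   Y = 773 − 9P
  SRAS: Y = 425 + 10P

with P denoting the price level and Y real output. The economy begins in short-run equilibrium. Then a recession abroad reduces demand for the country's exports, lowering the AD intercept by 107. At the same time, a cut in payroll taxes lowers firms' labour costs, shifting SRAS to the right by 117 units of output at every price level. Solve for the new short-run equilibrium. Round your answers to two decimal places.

After both shocks: AD is Y = 666 − 9P and SRAS is Y = 542 + 10P.
Setting them equal: 124 = 19P, so P = 6.53.
Substituting into AD, Y = 607.26.

P = 6.53, Y = 607.26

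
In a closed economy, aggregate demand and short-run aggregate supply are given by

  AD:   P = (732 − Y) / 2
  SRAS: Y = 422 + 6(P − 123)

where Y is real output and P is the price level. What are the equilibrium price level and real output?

P = 131, Y = 470

Write SRAS as Y = 422 + 6P − 738 = 6P − 316.
Rearrange AD to Y = 732 − 2P.
Set AD = SRAS: 732 − 2P = 6P − 316, so 1048 = 8P and P = 131.
Then Y = 732 − 2·131 = 470.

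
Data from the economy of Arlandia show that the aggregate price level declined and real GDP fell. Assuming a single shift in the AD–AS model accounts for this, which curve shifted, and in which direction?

P fell and Y fell. An AD shift moves P and Y in the same direction; an SRAS shift moves them in opposite directions.
Here P and Y moved in the same direction, so the AD curve shifted.
Since Y fell, AD shifted left.

AD shifted left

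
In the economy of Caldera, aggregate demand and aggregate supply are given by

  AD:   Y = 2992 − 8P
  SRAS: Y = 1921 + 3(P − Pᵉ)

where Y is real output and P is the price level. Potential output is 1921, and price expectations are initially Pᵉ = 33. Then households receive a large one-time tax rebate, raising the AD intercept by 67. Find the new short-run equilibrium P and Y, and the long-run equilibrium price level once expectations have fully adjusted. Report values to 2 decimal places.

Short run: P = 112.45, Y = 2159.36. Long run: P = 142.25.

AD shifts right: new AD is Y = 3059 − 8P. With Pᵉ = 33, SRAS is Y = 1822 + 3P.
Short run: 3059 − 8P = 1822 + 3P gives 1237 = 11P, so P = 112.45 and Y = 3059 − 8P = 2159.36.
Y = 2159.36 is above potential 1921; expectations adjust and SRAS shifts left until Y = 1921.
Long run: on the new AD curve, 1921 = 3059 − 8P gives P = 142.25.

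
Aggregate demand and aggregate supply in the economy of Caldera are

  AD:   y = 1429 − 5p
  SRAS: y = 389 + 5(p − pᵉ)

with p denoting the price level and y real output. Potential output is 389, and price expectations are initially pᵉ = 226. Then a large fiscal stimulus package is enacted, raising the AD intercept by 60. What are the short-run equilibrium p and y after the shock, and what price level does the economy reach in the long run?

AD shifts right: new AD is y = 1489 − 5p. With pᵉ = 226, SRAS is y = 5p − 741.
Short run: 1489 − 5p = 5p − 741 gives 2230 = 10p, so p = 223 and y = 1489 − 5·223 = 374.
y = 374 is below potential 389; expectations adjust and SRAS shifts right until y = 389.
Long run: on the new AD curve, 389 = 1489 − 5p gives p = 220.

Short run: p = 223, y = 374. Long run: p = 220.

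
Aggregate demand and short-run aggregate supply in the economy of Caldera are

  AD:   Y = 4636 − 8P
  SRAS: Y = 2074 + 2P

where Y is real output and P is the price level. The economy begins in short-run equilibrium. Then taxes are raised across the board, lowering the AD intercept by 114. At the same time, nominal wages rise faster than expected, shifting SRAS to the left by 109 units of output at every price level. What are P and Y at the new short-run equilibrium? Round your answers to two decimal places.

After both shocks: AD is Y = 4522 − 8P and SRAS is Y = 1965 + 2P.
Setting them equal: 2557 = 10P, so P = 255.70.
Substituting into AD, Y = 2476.40.

P = 255.70, Y = 2476.40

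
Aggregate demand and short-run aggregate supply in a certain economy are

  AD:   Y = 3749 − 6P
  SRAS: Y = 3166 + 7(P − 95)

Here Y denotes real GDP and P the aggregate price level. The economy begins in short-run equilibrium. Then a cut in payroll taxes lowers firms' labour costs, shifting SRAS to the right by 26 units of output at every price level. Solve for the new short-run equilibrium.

This is a positive supply shock: SRAS shifts right.
New SRAS: Y = 2527 + 7P.
Set AD = SRAS: 3749 − 6P = 2527 + 7P, so 1222 = 13P and P = 94.
Y = 3749 − 6·94 = 3185.

P = 94, Y = 3185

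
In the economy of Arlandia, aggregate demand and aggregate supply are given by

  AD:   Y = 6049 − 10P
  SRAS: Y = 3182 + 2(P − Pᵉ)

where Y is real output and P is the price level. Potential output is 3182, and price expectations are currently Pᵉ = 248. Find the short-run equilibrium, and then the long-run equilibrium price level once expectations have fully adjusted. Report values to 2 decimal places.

Short run: P = 280.25, Y = 3246.50. Long run: P = 286.70.

Short run: with Pᵉ = 248, SRAS is Y = 2686 + 2P. Setting AD = SRAS gives 3363 = 12P, so P = 280.25 and Y = 6049 − 10P = 3246.50.
Output 3246.50 is above potential 3182, so over time expected prices rise and SRAS shifts left until Y returns to 3182.
Long run: Y = 3182 on the AD curve gives 3182 = 6049 − 10P, so P = 286.70.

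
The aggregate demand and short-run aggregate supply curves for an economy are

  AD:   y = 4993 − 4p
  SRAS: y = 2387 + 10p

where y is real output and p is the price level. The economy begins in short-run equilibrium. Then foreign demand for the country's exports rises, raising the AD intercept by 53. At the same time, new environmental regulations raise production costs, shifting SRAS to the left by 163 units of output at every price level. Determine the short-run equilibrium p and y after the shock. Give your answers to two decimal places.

After both shocks: AD is y = 5046 − 4p and SRAS is y = 2224 + 10p.
Setting them equal: 2822 = 14p, so p = 201.57.
Substituting into AD, y = 4239.71.

p = 201.57, y = 4239.71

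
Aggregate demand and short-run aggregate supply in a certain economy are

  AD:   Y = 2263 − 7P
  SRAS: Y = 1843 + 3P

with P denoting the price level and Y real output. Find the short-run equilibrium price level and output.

P = 42, Y = 1969

Set AD = SRAS: 2263 − 7P = 1843 + 3P, so 420 = 10P and P = 42.
Then Y = 2263 − 7·42 = 1969.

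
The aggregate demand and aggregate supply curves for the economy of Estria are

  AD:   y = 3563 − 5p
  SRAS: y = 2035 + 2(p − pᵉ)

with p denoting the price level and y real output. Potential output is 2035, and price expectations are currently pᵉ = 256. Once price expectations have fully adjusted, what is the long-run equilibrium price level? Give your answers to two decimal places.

Short run: with pᵉ = 256, SRAS is y = 1523 + 2p. Setting AD = SRAS gives 2040 = 7p, so p = 291.43 and y = 3563 − 5p = 2105.86.
Output 2105.86 is above potential 2035, so over time expected prices rise and SRAS shifts left until y returns to 2035.
Long run: y = 2035 on the AD curve gives 2035 = 3563 − 5p, so p = 305.60.

Long-run p = 305.60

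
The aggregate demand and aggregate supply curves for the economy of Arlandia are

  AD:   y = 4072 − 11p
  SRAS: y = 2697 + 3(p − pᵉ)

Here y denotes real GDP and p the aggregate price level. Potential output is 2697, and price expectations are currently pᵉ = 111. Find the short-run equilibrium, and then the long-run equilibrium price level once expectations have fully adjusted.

Short run: with pᵉ = 111, SRAS is y = 2364 + 3p. Setting AD = SRAS gives 1708 = 14p, so p = 122 and y = 4072 − 11·122 = 2730.
Output 2730 is above potential 2697, so over time expected prices rise and SRAS shifts left until y returns to 2697.
Long run: y = 2697 on the AD curve gives 2697 = 4072 − 11p, so p = 125.

Short run: p = 122, y = 2730. Long run: p = 125.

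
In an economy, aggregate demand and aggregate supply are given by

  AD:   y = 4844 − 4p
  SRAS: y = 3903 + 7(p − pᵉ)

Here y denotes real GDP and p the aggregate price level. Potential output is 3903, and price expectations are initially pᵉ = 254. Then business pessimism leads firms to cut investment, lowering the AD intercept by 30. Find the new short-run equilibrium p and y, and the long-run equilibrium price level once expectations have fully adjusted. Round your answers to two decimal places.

AD shifts left: new AD is y = 4814 − 4p. With pᵉ = 254, SRAS is y = 2125 + 7p.
Short run: 4814 − 4p = 2125 + 7p gives 2689 = 11p, so p = 244.45 and y = 4814 − 4p = 3836.18.
y = 3836.18 is below potential 3903; expectations adjust and SRAS shifts right until y = 3903.
Long run: on the new AD curve, 3903 = 4814 − 4p gives p = 227.75.

Short run: p = 244.45, y = 3836.18. Long run: p = 227.75.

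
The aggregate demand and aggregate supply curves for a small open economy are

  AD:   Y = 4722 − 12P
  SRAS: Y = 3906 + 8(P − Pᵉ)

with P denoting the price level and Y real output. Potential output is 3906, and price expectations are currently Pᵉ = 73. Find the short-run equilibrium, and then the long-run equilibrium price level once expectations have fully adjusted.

Short run: P = 70, Y = 3882. Long run: P = 68.

Short run: with Pᵉ = 73, SRAS is Y = 3322 + 8P. Setting AD = SRAS gives 1400 = 20P, so P = 70 and Y = 4722 − 12·70 = 3882.
Output 3882 is below potential 3906, so over time expected prices fall and SRAS shifts right until Y returns to 3906.
Long run: Y = 3906 on the AD curve gives 3906 = 4722 − 12P, so P = 68.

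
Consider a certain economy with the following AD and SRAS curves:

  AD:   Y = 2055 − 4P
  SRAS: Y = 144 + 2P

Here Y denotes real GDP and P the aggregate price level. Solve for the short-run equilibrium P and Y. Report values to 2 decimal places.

P = 318.50, Y = 781.00

Set AD = SRAS: 2055 − 4P = 144 + 2P, so 1911 = 6P and P = 318.50.
Substituting into AD, Y = 2055 − 4P = 781.00.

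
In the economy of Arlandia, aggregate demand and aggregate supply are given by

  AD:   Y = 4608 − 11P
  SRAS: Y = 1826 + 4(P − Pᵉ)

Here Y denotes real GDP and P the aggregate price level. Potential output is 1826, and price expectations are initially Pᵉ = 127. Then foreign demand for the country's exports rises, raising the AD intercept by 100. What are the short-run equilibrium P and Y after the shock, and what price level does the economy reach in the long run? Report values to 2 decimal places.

AD shifts right: new AD is Y = 4708 − 11P. With Pᵉ = 127, SRAS is Y = 1318 + 4P.
Short run: 4708 − 11P = 1318 + 4P gives 3390 = 15P, so P = 226.00 and Y = 4708 − 11P = 2222.00.
Y = 2222.00 is above potential 1826; expectations adjust and SRAS shifts left until Y = 1826.
Long run: on the new AD curve, 1826 = 4708 − 11P gives P = 262.00.

Short run: P = 226.00, Y = 2222.00. Long run: P = 262.00.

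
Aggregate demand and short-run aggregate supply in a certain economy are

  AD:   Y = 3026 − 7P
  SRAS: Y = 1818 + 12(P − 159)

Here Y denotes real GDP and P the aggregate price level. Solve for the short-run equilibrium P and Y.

P = 164, Y = 1878

Write SRAS as Y = 1818 + 12P − 1908 = 12P − 90.
Set AD = SRAS: 3026 − 7P = 12P − 90, so 3116 = 19P and P = 164.
Then Y = 3026 − 7·164 = 1878.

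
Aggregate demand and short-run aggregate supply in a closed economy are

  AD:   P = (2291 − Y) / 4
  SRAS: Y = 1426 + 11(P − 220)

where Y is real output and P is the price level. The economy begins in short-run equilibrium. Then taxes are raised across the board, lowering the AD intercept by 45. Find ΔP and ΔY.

This is a negative demand shock: AD shifts left.
New AD: Y = 2246 − 4P.
SRAS can be written Y = 11P − 994.
Set AD = SRAS: 2246 − 4P = 11P − 994, so 3240 = 15P and P = 216.
Y = 2246 − 4·216 = 1382.
Initially P = 219, Y = 1415, so ΔP = -3 and ΔY = -33.

ΔP = -3, ΔY = -33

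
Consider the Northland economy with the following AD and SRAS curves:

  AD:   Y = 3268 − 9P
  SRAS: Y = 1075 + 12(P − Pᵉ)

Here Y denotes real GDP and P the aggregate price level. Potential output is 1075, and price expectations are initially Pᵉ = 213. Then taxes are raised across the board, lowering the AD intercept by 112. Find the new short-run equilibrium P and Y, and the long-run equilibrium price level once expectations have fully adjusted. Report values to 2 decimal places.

AD shifts left: new AD is Y = 3156 − 9P. With Pᵉ = 213, SRAS is Y = 12P − 1481.
Short run: 3156 − 9P = 12P − 1481 gives 4637 = 21P, so P = 220.81 and Y = 3156 − 9P = 1168.71.
Y = 1168.71 is above potential 1075; expectations adjust and SRAS shifts left until Y = 1075.
Long run: on the new AD curve, 1075 = 3156 − 9P gives P = 231.22.

Short run: P = 220.81, Y = 1168.71. Long run: P = 231.22.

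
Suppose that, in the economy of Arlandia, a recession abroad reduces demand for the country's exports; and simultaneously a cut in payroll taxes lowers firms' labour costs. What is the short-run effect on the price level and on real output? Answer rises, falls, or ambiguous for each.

The first event is a negative demand shock: AD shifts left, which by itself pushes P down and Y down.
The second is a favourable supply shock: SRAS shifts right, which by itself pushes P down and Y up.
Both shocks push P down, so P falls. The two shocks push Y in opposite directions, so the effect on Y is ambiguous.

Price level: falls; output: ambiguous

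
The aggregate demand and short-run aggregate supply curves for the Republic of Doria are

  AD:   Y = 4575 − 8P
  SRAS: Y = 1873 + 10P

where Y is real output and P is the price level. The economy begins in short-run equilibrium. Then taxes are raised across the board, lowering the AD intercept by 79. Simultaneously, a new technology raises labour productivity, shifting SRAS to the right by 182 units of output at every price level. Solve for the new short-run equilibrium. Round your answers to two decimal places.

After both shocks: AD is Y = 4496 − 8P and SRAS is Y = 2055 + 10P.
Setting them equal: 2441 = 18P, so P = 135.61.
Substituting into AD, Y = 3411.11.

P = 135.61, Y = 3411.11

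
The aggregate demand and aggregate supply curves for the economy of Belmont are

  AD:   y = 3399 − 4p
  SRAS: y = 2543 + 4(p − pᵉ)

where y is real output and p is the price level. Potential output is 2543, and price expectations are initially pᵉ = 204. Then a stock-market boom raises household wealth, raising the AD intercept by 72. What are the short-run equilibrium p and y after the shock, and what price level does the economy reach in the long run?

AD shifts right: new AD is y = 3471 − 4p. With pᵉ = 204, SRAS is y = 1727 + 4p.
Short run: 3471 − 4p = 1727 + 4p gives 1744 = 8p, so p = 218 and y = 3471 − 4·218 = 2599.
y = 2599 is above potential 2543; expectations adjust and SRAS shifts left until y = 2543.
Long run: on the new AD curve, 2543 = 3471 − 4p gives p = 232.

Short run: p = 218, y = 2599. Long run: p = 232.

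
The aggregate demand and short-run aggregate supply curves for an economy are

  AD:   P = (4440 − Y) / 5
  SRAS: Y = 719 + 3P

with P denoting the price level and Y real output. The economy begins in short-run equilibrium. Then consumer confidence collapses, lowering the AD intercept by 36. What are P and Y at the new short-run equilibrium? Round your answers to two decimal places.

P = 460.63, Y = 2100.88

This is a negative demand shock: AD shifts left.
New AD: Y = 4404 − 5P.
Set AD = SRAS: 4404 − 5P = 719 + 3P, so 3685 = 8P and P = 460.63.
Substituting into AD, Y = 2100.88.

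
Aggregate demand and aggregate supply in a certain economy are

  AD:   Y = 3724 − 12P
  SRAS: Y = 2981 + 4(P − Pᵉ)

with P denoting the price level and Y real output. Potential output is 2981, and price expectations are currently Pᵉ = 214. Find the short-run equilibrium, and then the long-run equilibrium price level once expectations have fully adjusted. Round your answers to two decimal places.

Short run: with Pᵉ = 214, SRAS is Y = 2125 + 4P. Setting AD = SRAS gives 1599 = 16P, so P = 99.94 and Y = 3724 − 12P = 2524.75.
Output 2524.75 is below potential 2981, so over time expected prices fall and SRAS shifts right until Y returns to 2981.
Long run: Y = 2981 on the AD curve gives 2981 = 3724 − 12P, so P = 61.92.

Short run: P = 99.94, Y = 2524.75. Long run: P = 61.92.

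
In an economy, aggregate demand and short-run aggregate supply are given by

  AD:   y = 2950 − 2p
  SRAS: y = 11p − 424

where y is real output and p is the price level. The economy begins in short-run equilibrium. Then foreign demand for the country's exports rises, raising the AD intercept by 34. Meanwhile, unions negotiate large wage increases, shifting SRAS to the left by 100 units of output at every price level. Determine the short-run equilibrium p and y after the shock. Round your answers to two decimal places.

After both shocks: AD is y = 2984 − 2p and SRAS is y = 11p − 524.
Setting them equal: 3508 = 13p, so p = 269.85.
Substituting into AD, y = 2444.31.

p = 269.85, y = 2444.31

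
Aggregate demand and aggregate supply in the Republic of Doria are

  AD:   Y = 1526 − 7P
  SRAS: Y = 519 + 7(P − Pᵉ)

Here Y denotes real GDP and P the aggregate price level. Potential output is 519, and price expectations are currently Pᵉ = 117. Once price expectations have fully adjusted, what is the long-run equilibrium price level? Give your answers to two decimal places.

Long-run P = 143.86

Short run: with Pᵉ = 117, SRAS is Y = 7P − 300. Setting AD = SRAS gives 1826 = 14P, so P = 130.43 and Y = 1526 − 7P = 613.00.
Output 613.00 is above potential 519, so over time expected prices rise and SRAS shifts left until Y returns to 519.
Long run: Y = 519 on the AD curve gives 519 = 1526 − 7P, so P = 143.86.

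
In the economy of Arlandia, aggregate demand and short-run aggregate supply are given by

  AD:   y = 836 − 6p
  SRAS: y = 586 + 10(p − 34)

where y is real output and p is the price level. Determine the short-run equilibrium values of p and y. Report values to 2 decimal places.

p = 36.88, y = 614.75

Write SRAS as y = 586 + 10p − 340 = 246 + 10p.
Set AD = SRAS: 836 − 6p = 246 + 10p, so 590 = 16p and p = 36.88.
Substituting into AD, y = 836 − 6p = 614.75.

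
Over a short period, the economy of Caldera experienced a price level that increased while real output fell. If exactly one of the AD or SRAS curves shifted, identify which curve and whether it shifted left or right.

P rose and Y fell. An AD shift moves P and Y in the same direction; an SRAS shift moves them in opposite directions.
Here P and Y moved in opposite directions, so the SRAS curve shifted.
Since Y fell, SRAS shifted left.

SRAS shifted left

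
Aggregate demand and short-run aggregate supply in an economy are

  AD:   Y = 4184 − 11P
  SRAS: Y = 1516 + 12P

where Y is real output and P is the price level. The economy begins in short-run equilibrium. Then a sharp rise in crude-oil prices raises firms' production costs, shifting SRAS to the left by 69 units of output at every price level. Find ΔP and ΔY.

ΔP = +3, ΔY = -33

This is a negative supply shock: SRAS shifts left.
New SRAS: Y = 1447 + 12P.
Set AD = SRAS: 4184 − 11P = 1447 + 12P, so 2737 = 23P and P = 119.
Y = 4184 − 11·119 = 2875.
Initially P = 116, Y = 2908, so ΔP = +3 and ΔY = -33.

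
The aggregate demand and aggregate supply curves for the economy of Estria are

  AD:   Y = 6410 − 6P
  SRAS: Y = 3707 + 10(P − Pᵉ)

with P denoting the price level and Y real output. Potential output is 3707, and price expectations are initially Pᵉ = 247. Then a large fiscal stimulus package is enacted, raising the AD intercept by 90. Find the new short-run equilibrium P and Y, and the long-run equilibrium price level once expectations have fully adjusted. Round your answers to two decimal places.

AD shifts right: new AD is Y = 6500 − 6P. With Pᵉ = 247, SRAS is Y = 1237 + 10P.
Short run: 6500 − 6P = 1237 + 10P gives 5263 = 16P, so P = 328.94 and Y = 6500 − 6P = 4526.38.
Y = 4526.38 is above potential 3707; expectations adjust and SRAS shifts left until Y = 3707.
Long run: on the new AD curve, 3707 = 6500 − 6P gives P = 465.50.

Short run: P = 328.94, Y = 4526.38. Long run: P = 465.50.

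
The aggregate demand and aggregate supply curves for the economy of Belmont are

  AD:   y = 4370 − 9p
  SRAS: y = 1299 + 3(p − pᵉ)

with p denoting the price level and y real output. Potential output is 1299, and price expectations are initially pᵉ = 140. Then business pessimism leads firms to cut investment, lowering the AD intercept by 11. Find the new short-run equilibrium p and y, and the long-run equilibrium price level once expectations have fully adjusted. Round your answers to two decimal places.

AD shifts left: new AD is y = 4359 − 9p. With pᵉ = 140, SRAS is y = 879 + 3p.
Short run: 4359 − 9p = 879 + 3p gives 3480 = 12p, so p = 290.00 and y = 4359 − 9p = 1749.00.
y = 1749.00 is above potential 1299; expectations adjust and SRAS shifts left until y = 1299.
Long run: on the new AD curve, 1299 = 4359 − 9p gives p = 340.00.

Short run: p = 290.00, y = 1749.00. Long run: p = 340.00.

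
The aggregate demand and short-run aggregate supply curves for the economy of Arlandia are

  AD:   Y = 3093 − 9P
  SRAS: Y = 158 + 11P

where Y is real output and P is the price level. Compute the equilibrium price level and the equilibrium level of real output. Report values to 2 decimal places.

Set AD = SRAS: 3093 − 9P = 158 + 11P, so 2935 = 20P and P = 146.75.
Substituting into AD, Y = 3093 − 9P = 1772.25.

P = 146.75, Y = 1772.25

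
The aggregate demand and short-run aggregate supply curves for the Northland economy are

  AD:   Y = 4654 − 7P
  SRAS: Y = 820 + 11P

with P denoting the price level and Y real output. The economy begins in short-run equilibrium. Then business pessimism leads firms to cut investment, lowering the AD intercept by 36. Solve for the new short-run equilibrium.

P = 211, Y = 3141

This is a negative demand shock: AD shifts left.
New AD: Y = 4618 − 7P.
Set AD = SRAS: 4618 − 7P = 820 + 11P, so 3798 = 18P and P = 211.
Y = 4618 − 7·211 = 3141.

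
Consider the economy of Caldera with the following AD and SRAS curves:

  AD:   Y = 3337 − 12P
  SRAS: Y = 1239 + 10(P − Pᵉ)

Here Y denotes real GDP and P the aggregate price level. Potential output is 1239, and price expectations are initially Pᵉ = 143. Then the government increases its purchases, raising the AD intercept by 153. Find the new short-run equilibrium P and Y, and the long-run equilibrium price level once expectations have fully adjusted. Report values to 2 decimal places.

Short run: P = 167.32, Y = 1482.18. Long run: P = 187.58.

AD shifts right: new AD is Y = 3490 − 12P. With Pᵉ = 143, SRAS is Y = 10P − 191.
Short run: 3490 − 12P = 10P − 191 gives 3681 = 22P, so P = 167.32 and Y = 3490 − 12P = 1482.18.
Y = 1482.18 is above potential 1239; expectations adjust and SRAS shifts left until Y = 1239.
Long run: on the new AD curve, 1239 = 3490 − 12P gives P = 187.58.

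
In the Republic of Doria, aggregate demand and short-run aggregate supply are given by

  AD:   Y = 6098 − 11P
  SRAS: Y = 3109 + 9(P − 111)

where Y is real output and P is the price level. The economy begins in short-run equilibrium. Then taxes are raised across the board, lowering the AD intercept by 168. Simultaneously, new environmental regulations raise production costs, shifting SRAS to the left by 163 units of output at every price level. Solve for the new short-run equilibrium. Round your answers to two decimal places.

P = 199.15, Y = 3739.35

After both shocks: AD is Y = 5930 − 11P and SRAS is Y = 1947 + 9P.
Setting them equal: 3983 = 20P, so P = 199.15.
Substituting into AD, Y = 3739.35.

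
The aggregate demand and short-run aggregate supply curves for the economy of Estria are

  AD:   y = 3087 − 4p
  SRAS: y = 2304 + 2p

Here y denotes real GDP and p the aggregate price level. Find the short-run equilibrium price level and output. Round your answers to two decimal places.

p = 130.50, y = 2565.00

Set AD = SRAS: 3087 − 4p = 2304 + 2p, so 783 = 6p and p = 130.50.
Substituting into AD, y = 3087 − 4p = 2565.00.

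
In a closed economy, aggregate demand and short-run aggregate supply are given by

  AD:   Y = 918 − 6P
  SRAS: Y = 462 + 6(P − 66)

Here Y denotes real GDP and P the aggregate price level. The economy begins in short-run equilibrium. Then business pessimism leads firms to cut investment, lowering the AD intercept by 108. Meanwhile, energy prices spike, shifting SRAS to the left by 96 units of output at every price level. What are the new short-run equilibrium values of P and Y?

P = 70, Y = 390

After both shocks: AD is Y = 810 − 6P and SRAS is Y = 6P − 30.
Setting them equal: 840 = 12P, so P = 70.
Y = 810 − 6·70 = 390.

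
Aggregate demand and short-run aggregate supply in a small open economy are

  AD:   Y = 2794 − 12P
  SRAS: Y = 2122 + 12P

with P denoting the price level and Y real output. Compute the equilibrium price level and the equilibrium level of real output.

P = 28, Y = 2458

Set AD = SRAS: 2794 − 12P = 2122 + 12P, so 672 = 24P and P = 28.
Then Y = 2794 − 12·28 = 2458.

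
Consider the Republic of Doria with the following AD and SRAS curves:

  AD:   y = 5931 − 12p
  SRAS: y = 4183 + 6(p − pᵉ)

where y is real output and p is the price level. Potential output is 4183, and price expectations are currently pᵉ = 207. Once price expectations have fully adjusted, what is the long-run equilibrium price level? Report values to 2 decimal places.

Long-run p = 145.67

Short run: with pᵉ = 207, SRAS is y = 2941 + 6p. Setting AD = SRAS gives 2990 = 18p, so p = 166.11 and y = 5931 − 12p = 3937.67.
Output 3937.67 is below potential 4183, so over time expected prices fall and SRAS shifts right until y returns to 4183.
Long run: y = 4183 on the AD curve gives 4183 = 5931 − 12p, so p = 145.67.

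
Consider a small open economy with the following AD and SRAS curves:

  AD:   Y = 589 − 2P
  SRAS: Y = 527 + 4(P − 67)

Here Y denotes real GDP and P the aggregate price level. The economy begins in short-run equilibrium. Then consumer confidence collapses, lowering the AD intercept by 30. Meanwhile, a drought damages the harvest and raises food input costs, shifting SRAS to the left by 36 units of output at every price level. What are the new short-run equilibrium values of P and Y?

After both shocks: AD is Y = 559 − 2P and SRAS is Y = 223 + 4P.
Setting them equal: 336 = 6P, so P = 56.
Y = 559 − 2·56 = 447.

P = 56, Y = 447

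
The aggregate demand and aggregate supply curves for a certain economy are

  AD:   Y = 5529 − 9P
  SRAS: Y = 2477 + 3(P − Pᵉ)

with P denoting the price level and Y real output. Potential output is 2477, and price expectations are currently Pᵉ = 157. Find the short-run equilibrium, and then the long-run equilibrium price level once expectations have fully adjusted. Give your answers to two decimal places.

Short run: with Pᵉ = 157, SRAS is Y = 2006 + 3P. Setting AD = SRAS gives 3523 = 12P, so P = 293.58 and Y = 5529 − 9P = 2886.75.
Output 2886.75 is above potential 2477, so over time expected prices rise and SRAS shifts left until Y returns to 2477.
Long run: Y = 2477 on the AD curve gives 2477 = 5529 − 9P, so P = 339.11.

Short run: P = 293.58, Y = 2886.75. Long run: P = 339.11.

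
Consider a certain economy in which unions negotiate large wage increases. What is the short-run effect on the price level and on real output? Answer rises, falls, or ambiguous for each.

This is an adverse supply shock: SRAS shifts left.
Moving along the downward-sloping AD curve, P rises and Y falls.

Price level: rises; output: falls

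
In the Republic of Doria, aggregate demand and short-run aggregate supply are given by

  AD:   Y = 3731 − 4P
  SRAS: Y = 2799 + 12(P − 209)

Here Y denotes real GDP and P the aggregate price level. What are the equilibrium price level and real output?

P = 215, Y = 2871

Write SRAS as Y = 2799 + 12P − 2508 = 291 + 12P.
Set AD = SRAS: 3731 − 4P = 291 + 12P, so 3440 = 16P and P = 215.
Then Y = 3731 − 4·215 = 2871.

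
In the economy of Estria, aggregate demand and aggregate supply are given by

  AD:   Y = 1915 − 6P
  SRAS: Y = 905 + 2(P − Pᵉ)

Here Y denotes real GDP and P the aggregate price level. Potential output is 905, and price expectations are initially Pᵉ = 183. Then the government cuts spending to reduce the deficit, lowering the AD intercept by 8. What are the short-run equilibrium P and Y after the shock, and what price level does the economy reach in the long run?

Short run: P = 171, Y = 881. Long run: P = 167.

AD shifts left: new AD is Y = 1907 − 6P. With Pᵉ = 183, SRAS is Y = 539 + 2P.
Short run: 1907 − 6P = 539 + 2P gives 1368 = 8P, so P = 171 and Y = 1907 − 6·171 = 881.
Y = 881 is below potential 905; expectations adjust and SRAS shifts right until Y = 905.
Long run: on the new AD curve, 905 = 1907 − 6P gives P = 167.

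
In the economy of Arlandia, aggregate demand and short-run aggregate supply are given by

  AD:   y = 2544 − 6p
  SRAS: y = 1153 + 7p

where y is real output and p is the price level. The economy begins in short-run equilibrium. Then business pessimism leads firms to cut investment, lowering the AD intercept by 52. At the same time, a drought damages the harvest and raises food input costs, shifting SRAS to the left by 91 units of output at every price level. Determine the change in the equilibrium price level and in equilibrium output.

After both shocks: AD is y = 2492 − 6p and SRAS is y = 1062 + 7p.
Setting them equal: 1430 = 13p, so p = 110.
y = 2492 − 6·110 = 1832.
Initially p = 107, y = 1902, so Δp = +3 and Δy = -70.

Δp = +3, Δy = -70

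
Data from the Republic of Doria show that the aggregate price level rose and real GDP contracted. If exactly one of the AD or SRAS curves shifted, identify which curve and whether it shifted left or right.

SRAS shifted left

P rose and Y fell. An AD shift moves P and Y in the same direction; an SRAS shift moves them in opposite directions.
Here P and Y moved in opposite directions, so the SRAS curve shifted.
Since Y fell, SRAS shifted left.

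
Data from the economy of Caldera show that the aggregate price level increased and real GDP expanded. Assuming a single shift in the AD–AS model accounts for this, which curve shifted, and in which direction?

P rose and Y rose. An AD shift moves P and Y in the same direction; an SRAS shift moves them in opposite directions.
Here P and Y moved in the same direction, so the AD curve shifted.
Since Y rose, AD shifted right.

AD shifted right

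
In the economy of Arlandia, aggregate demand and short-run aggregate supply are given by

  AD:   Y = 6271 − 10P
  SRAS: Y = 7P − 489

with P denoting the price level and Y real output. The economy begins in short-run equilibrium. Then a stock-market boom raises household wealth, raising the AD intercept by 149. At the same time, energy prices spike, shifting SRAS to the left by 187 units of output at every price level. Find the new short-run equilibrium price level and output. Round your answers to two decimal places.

P = 417.41, Y = 2245.88

After both shocks: AD is Y = 6420 − 10P and SRAS is Y = 7P − 676.
Setting them equal: 7096 = 17P, so P = 417.41.
Substituting into AD, Y = 2245.88.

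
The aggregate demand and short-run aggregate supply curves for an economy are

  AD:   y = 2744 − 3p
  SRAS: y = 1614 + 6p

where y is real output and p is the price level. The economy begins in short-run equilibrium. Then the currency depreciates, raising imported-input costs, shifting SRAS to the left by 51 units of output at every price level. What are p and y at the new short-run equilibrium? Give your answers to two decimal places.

This is a negative supply shock: SRAS shifts left.
New SRAS: y = 1563 + 6p.
Set AD = SRAS: 2744 − 3p = 1563 + 6p, so 1181 = 9p and p = 131.22.
Substituting into AD, y = 2350.33.

p = 131.22, y = 2350.33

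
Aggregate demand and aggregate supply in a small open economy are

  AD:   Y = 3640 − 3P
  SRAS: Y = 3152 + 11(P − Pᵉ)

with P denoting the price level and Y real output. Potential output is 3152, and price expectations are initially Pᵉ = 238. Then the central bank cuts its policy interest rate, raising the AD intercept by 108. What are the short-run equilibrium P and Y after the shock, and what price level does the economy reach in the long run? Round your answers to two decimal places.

AD shifts right: new AD is Y = 3748 − 3P. With Pᵉ = 238, SRAS is Y = 534 + 11P.
Short run: 3748 − 3P = 534 + 11P gives 3214 = 14P, so P = 229.57 and Y = 3748 − 3P = 3059.29.
Y = 3059.29 is below potential 3152; expectations adjust and SRAS shifts right until Y = 3152.
Long run: on the new AD curve, 3152 = 3748 − 3P gives P = 198.67.

Short run: P = 229.57, Y = 3059.29. Long run: P = 198.67.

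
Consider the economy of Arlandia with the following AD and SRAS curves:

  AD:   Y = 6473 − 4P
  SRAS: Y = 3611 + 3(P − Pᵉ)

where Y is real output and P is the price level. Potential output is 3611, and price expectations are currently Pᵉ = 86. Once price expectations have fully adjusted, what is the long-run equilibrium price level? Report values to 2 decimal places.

Long-run P = 715.50

Short run: with Pᵉ = 86, SRAS is Y = 3353 + 3P. Setting AD = SRAS gives 3120 = 7P, so P = 445.71 and Y = 6473 − 4P = 4690.14.
Output 4690.14 is above potential 3611, so over time expected prices rise and SRAS shifts left until Y returns to 3611.
Long run: Y = 3611 on the AD curve gives 3611 = 6473 − 4P, so P = 715.50.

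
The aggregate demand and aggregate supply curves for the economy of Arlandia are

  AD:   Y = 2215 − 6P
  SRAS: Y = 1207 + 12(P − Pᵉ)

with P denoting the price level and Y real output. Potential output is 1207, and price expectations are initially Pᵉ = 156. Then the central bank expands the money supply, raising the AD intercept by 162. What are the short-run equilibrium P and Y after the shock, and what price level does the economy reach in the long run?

AD shifts right: new AD is Y = 2377 − 6P. With Pᵉ = 156, SRAS is Y = 12P − 665.
Short run: 2377 − 6P = 12P − 665 gives 3042 = 18P, so P = 169 and Y = 2377 − 6·169 = 1363.
Y = 1363 is above potential 1207; expectations adjust and SRAS shifts left until Y = 1207.
Long run: on the new AD curve, 1207 = 2377 − 6P gives P = 195.

Short run: P = 169, Y = 1363. Long run: P = 195.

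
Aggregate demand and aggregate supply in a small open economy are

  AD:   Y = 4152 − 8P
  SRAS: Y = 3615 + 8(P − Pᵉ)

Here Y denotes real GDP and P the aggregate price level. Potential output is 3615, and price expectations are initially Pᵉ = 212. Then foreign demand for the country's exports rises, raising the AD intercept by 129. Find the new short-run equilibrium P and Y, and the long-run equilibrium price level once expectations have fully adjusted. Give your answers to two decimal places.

Short run: P = 147.63, Y = 3100.00. Long run: P = 83.25.

AD shifts right: new AD is Y = 4281 − 8P. With Pᵉ = 212, SRAS is Y = 1919 + 8P.
Short run: 4281 − 8P = 1919 + 8P gives 2362 = 16P, so P = 147.63 and Y = 4281 − 8P = 3100.00.
Y = 3100.00 is below potential 3615; expectations adjust and SRAS shifts right until Y = 3615.
Long run: on the new AD curve, 3615 = 4281 − 8P gives P = 83.25.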